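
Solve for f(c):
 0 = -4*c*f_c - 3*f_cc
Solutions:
 f(c) = C1 + C2*erf(sqrt(6)*c/3)


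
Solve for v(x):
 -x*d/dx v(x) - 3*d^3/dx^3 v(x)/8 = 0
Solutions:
 v(x) = C1 + Integral(C2*airyai(-2*3^(2/3)*x/3) + C3*airybi(-2*3^(2/3)*x/3), x)


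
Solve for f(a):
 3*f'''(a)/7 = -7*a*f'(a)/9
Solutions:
 f(a) = C1 + Integral(C2*airyai(-7^(2/3)*a/3) + C3*airybi(-7^(2/3)*a/3), a)


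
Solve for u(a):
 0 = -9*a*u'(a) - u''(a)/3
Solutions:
 u(a) = C1 + C2*erf(3*sqrt(6)*a/2)


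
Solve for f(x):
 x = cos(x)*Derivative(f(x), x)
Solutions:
 f(x) = C1 + Integral(x/cos(x), x)


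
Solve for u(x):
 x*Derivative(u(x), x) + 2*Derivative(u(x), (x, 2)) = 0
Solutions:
 u(x) = C1 + C2*erf(x/2)


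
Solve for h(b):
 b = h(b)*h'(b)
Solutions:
 h(b) = -sqrt(C1 + b^2)
 h(b) = sqrt(C1 + b^2)


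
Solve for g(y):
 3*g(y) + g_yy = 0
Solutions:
 g(y) = C1*sin(sqrt(3)*y) + C2*cos(sqrt(3)*y)


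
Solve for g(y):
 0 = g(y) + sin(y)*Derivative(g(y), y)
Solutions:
 g(y) = C1*sqrt(cos(y) + 1)/sqrt(cos(y) - 1)


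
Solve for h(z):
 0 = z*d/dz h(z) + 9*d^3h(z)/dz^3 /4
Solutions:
 h(z) = C1 + Integral(C2*airyai(-2^(2/3)*3^(1/3)*z/3) + C3*airybi(-2^(2/3)*3^(1/3)*z/3), z)


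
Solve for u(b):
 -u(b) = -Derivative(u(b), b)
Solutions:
 u(b) = C1*exp(b)


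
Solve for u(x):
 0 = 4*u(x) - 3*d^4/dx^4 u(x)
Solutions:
 u(x) = C1*exp(-sqrt(2)*3^(3/4)*x/3) + C2*exp(sqrt(2)*3^(3/4)*x/3) + C3*sin(sqrt(2)*3^(3/4)*x/3) + C4*cos(sqrt(2)*3^(3/4)*x/3)


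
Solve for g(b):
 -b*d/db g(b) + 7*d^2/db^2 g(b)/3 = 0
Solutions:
 g(b) = C1 + C2*erfi(sqrt(42)*b/14)


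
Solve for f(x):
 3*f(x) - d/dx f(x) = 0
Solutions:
 f(x) = C1*exp(3*x)


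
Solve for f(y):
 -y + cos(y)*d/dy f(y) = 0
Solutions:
 f(y) = C1 + Integral(y/cos(y), y)


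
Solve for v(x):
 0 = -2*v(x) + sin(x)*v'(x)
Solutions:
 v(x) = C1*(cos(x) - 1)/(cos(x) + 1)


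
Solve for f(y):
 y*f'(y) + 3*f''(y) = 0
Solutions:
 f(y) = C1 + C2*erf(sqrt(6)*y/6)


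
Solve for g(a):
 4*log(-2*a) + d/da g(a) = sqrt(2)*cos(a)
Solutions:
 g(a) = C1 - 4*a*log(-a) - 4*a*log(2) + 4*a + sqrt(2)*sin(a)


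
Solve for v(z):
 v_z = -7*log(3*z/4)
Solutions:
 v(z) = C1 - 7*z*log(z) + z*log(16384/2187) + 7*z


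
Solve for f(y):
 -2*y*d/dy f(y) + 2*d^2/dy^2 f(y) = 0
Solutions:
 f(y) = C1 + C2*erfi(sqrt(2)*y/2)


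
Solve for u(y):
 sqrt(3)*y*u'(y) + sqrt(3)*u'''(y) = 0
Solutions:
 u(y) = C1 + Integral(C2*airyai(-y) + C3*airybi(-y), y)


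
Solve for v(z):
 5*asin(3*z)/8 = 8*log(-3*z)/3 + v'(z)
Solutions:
 v(z) = C1 - 8*z*log(-z)/3 + 5*z*asin(3*z)/8 - 8*z*log(3)/3 + 8*z/3 + 5*sqrt(1 - 9*z^2)/24


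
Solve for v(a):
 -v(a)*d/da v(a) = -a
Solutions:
 v(a) = -sqrt(C1 + a^2)
 v(a) = sqrt(C1 + a^2)


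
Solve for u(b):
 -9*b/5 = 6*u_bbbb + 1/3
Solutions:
 u(b) = C1 + C2*b + C3*b^2 + C4*b^3 - b^5/400 - b^4/432


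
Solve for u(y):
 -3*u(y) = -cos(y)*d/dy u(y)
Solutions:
 u(y) = C1*(sin(y) + 1)^(3/2)/(sin(y) - 1)^(3/2)


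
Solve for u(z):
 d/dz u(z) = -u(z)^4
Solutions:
 u(z) = (-3^(2/3) - 3*3^(1/6)*I)*(1/(C1 + z))^(1/3)/6
 u(z) = (-3^(2/3) + 3*3^(1/6)*I)*(1/(C1 + z))^(1/3)/6
 u(z) = (1/(C1 + 3*z))^(1/3)


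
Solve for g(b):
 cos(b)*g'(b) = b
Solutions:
 g(b) = C1 + Integral(b/cos(b), b)


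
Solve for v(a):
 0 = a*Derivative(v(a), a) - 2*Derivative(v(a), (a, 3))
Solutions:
 v(a) = C1 + Integral(C2*airyai(2^(2/3)*a/2) + C3*airybi(2^(2/3)*a/2), a)


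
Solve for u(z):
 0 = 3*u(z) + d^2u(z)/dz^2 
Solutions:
 u(z) = C1*sin(sqrt(3)*z) + C2*cos(sqrt(3)*z)


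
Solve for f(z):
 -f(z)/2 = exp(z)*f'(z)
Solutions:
 f(z) = C1*exp(exp(-z)/2)


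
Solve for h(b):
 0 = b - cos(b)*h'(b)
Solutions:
 h(b) = C1 + Integral(b/cos(b), b)


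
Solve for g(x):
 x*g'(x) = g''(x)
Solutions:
 g(x) = C1 + C2*erfi(sqrt(2)*x/2)


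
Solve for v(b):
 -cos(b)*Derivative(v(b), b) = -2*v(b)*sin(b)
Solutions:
 v(b) = C1/cos(b)^2


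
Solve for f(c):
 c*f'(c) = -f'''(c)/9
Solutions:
 f(c) = C1 + Integral(C2*airyai(-3^(2/3)*c) + C3*airybi(-3^(2/3)*c), c)


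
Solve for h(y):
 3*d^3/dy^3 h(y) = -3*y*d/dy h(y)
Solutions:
 h(y) = C1 + Integral(C2*airyai(-y) + C3*airybi(-y), y)


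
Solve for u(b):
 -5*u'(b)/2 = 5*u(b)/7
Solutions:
 u(b) = C1*exp(-2*b/7)


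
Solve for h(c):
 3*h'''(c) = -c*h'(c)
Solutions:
 h(c) = C1 + Integral(C2*airyai(-3^(2/3)*c/3) + C3*airybi(-3^(2/3)*c/3), c)


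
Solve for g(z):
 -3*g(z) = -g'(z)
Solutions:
 g(z) = C1*exp(3*z)


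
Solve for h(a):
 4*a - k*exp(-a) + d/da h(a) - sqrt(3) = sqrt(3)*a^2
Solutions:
 h(a) = C1 + sqrt(3)*a^3/3 - 2*a^2 + sqrt(3)*a - k*exp(-a)


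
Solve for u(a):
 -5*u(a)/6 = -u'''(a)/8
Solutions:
 u(a) = C3*exp(20^(1/3)*3^(2/3)*a/3) + (C1*sin(20^(1/3)*3^(1/6)*a/2) + C2*cos(20^(1/3)*3^(1/6)*a/2))*exp(-20^(1/3)*3^(2/3)*a/6)


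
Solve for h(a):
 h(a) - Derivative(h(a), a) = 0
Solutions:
 h(a) = C1*exp(a)


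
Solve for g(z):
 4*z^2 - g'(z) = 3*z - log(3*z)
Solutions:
 g(z) = C1 + 4*z^3/3 - 3*z^2/2 + z*log(z) - z + z*log(3)


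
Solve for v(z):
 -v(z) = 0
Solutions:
 v(z) = 0


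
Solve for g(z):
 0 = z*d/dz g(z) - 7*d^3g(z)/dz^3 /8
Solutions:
 g(z) = C1 + Integral(C2*airyai(2*7^(2/3)*z/7) + C3*airybi(2*7^(2/3)*z/7), z)


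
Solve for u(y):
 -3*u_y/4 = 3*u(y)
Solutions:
 u(y) = C1*exp(-4*y)


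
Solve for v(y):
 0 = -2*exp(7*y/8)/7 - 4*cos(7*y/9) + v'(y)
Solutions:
 v(y) = C1 + 16*exp(7*y/8)/49 + 36*sin(7*y/9)/7


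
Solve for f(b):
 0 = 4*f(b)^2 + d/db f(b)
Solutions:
 f(b) = 1/(C1 + 4*b)


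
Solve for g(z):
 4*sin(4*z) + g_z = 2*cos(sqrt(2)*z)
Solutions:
 g(z) = C1 + sqrt(2)*sin(sqrt(2)*z) + cos(4*z)


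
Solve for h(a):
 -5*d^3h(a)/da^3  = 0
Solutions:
 h(a) = C1 + C2*a + C3*a^2


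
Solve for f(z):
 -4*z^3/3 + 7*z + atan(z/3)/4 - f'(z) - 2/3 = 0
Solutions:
 f(z) = C1 - z^4/3 + 7*z^2/2 + z*atan(z/3)/4 - 2*z/3 - 3*log(z^2 + 9)/8


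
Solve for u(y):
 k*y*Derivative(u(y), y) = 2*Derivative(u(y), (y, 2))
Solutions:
 u(y) = Piecewise((-sqrt(pi)*C1*erf(y*sqrt(-k)/2)/sqrt(-k) - C2, (k > 0) | (k < 0)), (-C1*y - C2, True))


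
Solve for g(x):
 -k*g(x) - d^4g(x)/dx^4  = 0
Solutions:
 g(x) = C1*exp(-x*(-k)^(1/4)) + C2*exp(x*(-k)^(1/4)) + C3*exp(-I*x*(-k)^(1/4)) + C4*exp(I*x*(-k)^(1/4))


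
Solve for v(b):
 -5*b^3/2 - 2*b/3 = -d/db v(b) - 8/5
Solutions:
 v(b) = C1 + 5*b^4/8 + b^2/3 - 8*b/5


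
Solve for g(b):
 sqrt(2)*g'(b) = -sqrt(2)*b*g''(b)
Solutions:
 g(b) = C1 + C2*log(b)


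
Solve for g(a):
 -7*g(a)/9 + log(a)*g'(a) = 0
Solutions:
 g(a) = C1*exp(7*li(a)/9)


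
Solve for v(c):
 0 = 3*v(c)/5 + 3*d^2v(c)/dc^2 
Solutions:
 v(c) = C1*sin(sqrt(5)*c/5) + C2*cos(sqrt(5)*c/5)


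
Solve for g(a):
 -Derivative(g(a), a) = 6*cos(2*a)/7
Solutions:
 g(a) = C1 - 3*sin(2*a)/7


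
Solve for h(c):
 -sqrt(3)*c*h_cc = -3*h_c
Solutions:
 h(c) = C1 + C2*c^(1 + sqrt(3))


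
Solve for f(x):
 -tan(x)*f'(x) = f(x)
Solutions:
 f(x) = C1/sin(x)


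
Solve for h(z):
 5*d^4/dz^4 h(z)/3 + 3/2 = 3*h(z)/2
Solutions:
 h(z) = C1*exp(-10^(3/4)*sqrt(3)*z/10) + C2*exp(10^(3/4)*sqrt(3)*z/10) + C3*sin(10^(3/4)*sqrt(3)*z/10) + C4*cos(10^(3/4)*sqrt(3)*z/10) + 1


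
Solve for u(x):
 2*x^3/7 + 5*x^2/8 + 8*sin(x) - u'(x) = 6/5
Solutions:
 u(x) = C1 + x^4/14 + 5*x^3/24 - 6*x/5 - 8*cos(x)


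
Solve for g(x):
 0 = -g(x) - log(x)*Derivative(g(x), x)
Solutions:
 g(x) = C1*exp(-li(x))


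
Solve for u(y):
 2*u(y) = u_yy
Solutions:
 u(y) = C1*exp(-sqrt(2)*y) + C2*exp(sqrt(2)*y)


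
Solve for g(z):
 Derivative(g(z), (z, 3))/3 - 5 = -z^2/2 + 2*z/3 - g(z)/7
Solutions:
 g(z) = C3*exp(-3^(1/3)*7^(2/3)*z/7) - 7*z^2/2 + 14*z/3 + (C1*sin(3^(5/6)*7^(2/3)*z/14) + C2*cos(3^(5/6)*7^(2/3)*z/14))*exp(3^(1/3)*7^(2/3)*z/14) + 35


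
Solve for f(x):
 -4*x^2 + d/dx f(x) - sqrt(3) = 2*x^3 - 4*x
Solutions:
 f(x) = C1 + x^4/2 + 4*x^3/3 - 2*x^2 + sqrt(3)*x


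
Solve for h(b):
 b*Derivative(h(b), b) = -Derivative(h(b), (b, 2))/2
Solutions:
 h(b) = C1 + C2*erf(b)


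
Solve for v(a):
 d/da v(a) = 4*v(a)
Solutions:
 v(a) = C1*exp(4*a)


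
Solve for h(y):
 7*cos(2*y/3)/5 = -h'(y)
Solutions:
 h(y) = C1 - 21*sin(2*y/3)/10


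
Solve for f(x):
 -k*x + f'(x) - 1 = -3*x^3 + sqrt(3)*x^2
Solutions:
 f(x) = C1 + k*x^2/2 - 3*x^4/4 + sqrt(3)*x^3/3 + x


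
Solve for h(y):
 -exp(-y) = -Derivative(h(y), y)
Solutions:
 h(y) = C1 - exp(-y)


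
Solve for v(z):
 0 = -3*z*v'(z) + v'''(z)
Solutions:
 v(z) = C1 + Integral(C2*airyai(3^(1/3)*z) + C3*airybi(3^(1/3)*z), z)


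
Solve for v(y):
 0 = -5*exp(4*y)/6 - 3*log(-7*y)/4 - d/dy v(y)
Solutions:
 v(y) = C1 - 3*y*log(-y)/4 + 3*y*(1 - log(7))/4 - 5*exp(4*y)/24


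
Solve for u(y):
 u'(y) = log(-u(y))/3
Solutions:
 -li(-u(y)) = C1 + y/3


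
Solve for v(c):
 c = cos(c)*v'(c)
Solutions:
 v(c) = C1 + Integral(c/cos(c), c)


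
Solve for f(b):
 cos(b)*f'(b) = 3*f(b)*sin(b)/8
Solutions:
 f(b) = C1/cos(b)^(3/8)


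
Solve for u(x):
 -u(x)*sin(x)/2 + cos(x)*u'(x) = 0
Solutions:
 u(x) = C1/sqrt(cos(x))


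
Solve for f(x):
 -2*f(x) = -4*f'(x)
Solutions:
 f(x) = C1*exp(x/2)


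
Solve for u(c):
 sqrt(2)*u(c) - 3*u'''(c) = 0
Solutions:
 u(c) = C3*exp(2^(1/6)*3^(2/3)*c/3) + (C1*sin(6^(1/6)*c/2) + C2*cos(6^(1/6)*c/2))*exp(-2^(1/6)*3^(2/3)*c/6)


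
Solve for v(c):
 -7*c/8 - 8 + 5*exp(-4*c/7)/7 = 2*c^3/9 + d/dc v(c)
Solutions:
 v(c) = C1 - c^4/18 - 7*c^2/16 - 8*c - 5*exp(-4*c/7)/4


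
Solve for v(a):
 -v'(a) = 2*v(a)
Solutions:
 v(a) = C1*exp(-2*a)


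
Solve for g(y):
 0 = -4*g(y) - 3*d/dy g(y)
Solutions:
 g(y) = C1*exp(-4*y/3)


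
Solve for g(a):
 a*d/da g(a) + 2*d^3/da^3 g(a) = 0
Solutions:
 g(a) = C1 + Integral(C2*airyai(-2^(2/3)*a/2) + C3*airybi(-2^(2/3)*a/2), a)


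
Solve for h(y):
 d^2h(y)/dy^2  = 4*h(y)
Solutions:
 h(y) = C1*exp(-2*y) + C2*exp(2*y)


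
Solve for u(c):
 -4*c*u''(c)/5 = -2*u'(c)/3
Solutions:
 u(c) = C1 + C2*c^(11/6)


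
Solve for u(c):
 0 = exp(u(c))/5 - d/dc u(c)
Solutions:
 u(c) = log(-1/(C1 + c)) + log(5)


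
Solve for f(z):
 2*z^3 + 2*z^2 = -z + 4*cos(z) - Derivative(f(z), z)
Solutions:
 f(z) = C1 - z^4/2 - 2*z^3/3 - z^2/2 + 4*sin(z)


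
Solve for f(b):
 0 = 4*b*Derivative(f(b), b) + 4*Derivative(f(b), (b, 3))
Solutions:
 f(b) = C1 + Integral(C2*airyai(-b) + C3*airybi(-b), b)


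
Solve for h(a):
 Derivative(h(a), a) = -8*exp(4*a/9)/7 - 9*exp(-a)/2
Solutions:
 h(a) = C1 - 18*exp(4*a/9)/7 + 9*exp(-a)/2


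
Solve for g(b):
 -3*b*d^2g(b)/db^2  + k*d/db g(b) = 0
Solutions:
 g(b) = C1 + b^(re(k)/3 + 1)*(C2*sin(log(b)*Abs(im(k))/3) + C3*cos(log(b)*im(k)/3))


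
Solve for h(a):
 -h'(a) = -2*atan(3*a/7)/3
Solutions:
 h(a) = C1 + 2*a*atan(3*a/7)/3 - 7*log(9*a^2 + 49)/9


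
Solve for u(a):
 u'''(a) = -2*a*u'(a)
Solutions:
 u(a) = C1 + Integral(C2*airyai(-2^(1/3)*a) + C3*airybi(-2^(1/3)*a), a)


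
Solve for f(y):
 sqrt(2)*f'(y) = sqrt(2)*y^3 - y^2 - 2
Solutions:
 f(y) = C1 + y^4/4 - sqrt(2)*y^3/6 - sqrt(2)*y


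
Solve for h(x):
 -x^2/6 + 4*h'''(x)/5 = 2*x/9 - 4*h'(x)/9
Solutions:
 h(x) = C1 + C2*sin(sqrt(5)*x/3) + C3*cos(sqrt(5)*x/3) + x^3/8 + x^2/4 - 27*x/20


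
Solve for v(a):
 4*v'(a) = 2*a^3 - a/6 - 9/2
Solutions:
 v(a) = C1 + a^4/8 - a^2/48 - 9*a/8


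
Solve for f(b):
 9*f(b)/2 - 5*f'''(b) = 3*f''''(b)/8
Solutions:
 f(b) = C1*exp(b*(-20 + 3*sqrt(Abs(-4*3^(1/3)/(-50 + sqrt(2509))^(1/3) + 4*3^(2/3)*(-50 + sqrt(2509))^(1/3)/3 + 400/9)))/6)*sin(b*sqrt(Abs(-16000/(27*sqrt(Abs(-4*3^(1/3)/(-50 + sqrt(2509))^(1/3) + 4*3^(2/3)*(-50 + sqrt(2509))^(1/3)/3 + 400/9))) - 4*3^(2/3)*(-50 + sqrt(2509))^(1/3)/3 + 4*3^(1/3)/(-50 + sqrt(2509))^(1/3) + 800/9))/2) + C2*exp(b*(-20 + 3*sqrt(Abs(-4*3^(1/3)/(-50 + sqrt(2509))^(1/3) + 4*3^(2/3)*(-50 + sqrt(2509))^(1/3)/3 + 400/9)))/6)*cos(b*sqrt(-800/9 - 4*3^(1/3)/(-50 + sqrt(2509))^(1/3) + 4*3^(2/3)*(-50 + sqrt(2509))^(1/3)/3 + 16000/(27*sqrt(Abs(-4*3^(1/3)/(-50 + sqrt(2509))^(1/3) + 4*3^(2/3)*(-50 + sqrt(2509))^(1/3)/3 + 400/9))))/2) + C3*exp(b*(-10/3 - sqrt(Abs(-4*3^(1/3)/(-50 + sqrt(2509))^(1/3) + 4*3^(2/3)*(-50 + sqrt(2509))^(1/3)/3 + 400/9))/2 + sqrt(-3^(2/3)*(-50 + sqrt(2509))^(1/3)/3 + 3^(1/3)/(-50 + sqrt(2509))^(1/3) + 200/9 + 4000/(27*sqrt(Abs(-4*3^(1/3)/(-50 + sqrt(2509))^(1/3) + 4*3^(2/3)*(-50 + sqrt(2509))^(1/3)/3 + 400/9)))))) + C4*exp(-b*(sqrt(Abs(-4*3^(1/3)/(-50 + sqrt(2509))^(1/3) + 4*3^(2/3)*(-50 + sqrt(2509))^(1/3)/3 + 400/9))/2 + 10/3 + sqrt(-3^(2/3)*(-50 + sqrt(2509))^(1/3)/3 + 3^(1/3)/(-50 + sqrt(2509))^(1/3) + 200/9 + 4000/(27*sqrt(Abs(-4*3^(1/3)/(-50 + sqrt(2509))^(1/3) + 4*3^(2/3)*(-50 + sqrt(2509))^(1/3)/3 + 400/9))))))


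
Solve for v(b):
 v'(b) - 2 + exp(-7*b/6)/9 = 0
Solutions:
 v(b) = C1 + 2*b + 2*exp(-7*b/6)/21


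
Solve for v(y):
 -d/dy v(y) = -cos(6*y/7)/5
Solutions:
 v(y) = C1 + 7*sin(6*y/7)/30


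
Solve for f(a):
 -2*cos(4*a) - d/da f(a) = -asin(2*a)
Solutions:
 f(a) = C1 + a*asin(2*a) + sqrt(1 - 4*a^2)/2 - sin(4*a)/2


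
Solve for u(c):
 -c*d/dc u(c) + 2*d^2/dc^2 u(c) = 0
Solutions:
 u(c) = C1 + C2*erfi(c/2)


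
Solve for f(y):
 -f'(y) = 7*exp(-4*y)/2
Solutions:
 f(y) = C1 + 7*exp(-4*y)/8


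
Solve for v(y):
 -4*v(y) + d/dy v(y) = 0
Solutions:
 v(y) = C1*exp(4*y)


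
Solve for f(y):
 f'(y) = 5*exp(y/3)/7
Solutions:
 f(y) = C1 + 15*exp(y/3)/7


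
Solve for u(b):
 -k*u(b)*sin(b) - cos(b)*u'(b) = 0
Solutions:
 u(b) = C1*exp(k*log(cos(b)))


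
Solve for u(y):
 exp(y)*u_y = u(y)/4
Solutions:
 u(y) = C1*exp(-exp(-y)/4)


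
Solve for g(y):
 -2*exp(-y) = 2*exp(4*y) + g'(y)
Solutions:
 g(y) = C1 - exp(4*y)/2 + 2*exp(-y)


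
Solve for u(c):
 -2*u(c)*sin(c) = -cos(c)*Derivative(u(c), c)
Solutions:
 u(c) = C1/cos(c)^2


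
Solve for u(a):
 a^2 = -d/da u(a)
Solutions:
 u(a) = C1 - a^3/3


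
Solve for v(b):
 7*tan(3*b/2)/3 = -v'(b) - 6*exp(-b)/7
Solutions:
 v(b) = C1 - 7*log(tan(3*b/2)^2 + 1)/9 + 6*exp(-b)/7


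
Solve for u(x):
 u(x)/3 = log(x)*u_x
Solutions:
 u(x) = C1*exp(li(x)/3)


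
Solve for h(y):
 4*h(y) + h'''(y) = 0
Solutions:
 h(y) = C3*exp(-2^(2/3)*y) + (C1*sin(2^(2/3)*sqrt(3)*y/2) + C2*cos(2^(2/3)*sqrt(3)*y/2))*exp(2^(2/3)*y/2)


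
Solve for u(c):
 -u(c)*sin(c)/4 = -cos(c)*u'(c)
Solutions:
 u(c) = C1/cos(c)^(1/4)


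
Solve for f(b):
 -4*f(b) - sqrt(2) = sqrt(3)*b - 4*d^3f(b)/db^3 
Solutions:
 f(b) = C3*exp(b) - sqrt(3)*b/4 + (C1*sin(sqrt(3)*b/2) + C2*cos(sqrt(3)*b/2))*exp(-b/2) - sqrt(2)/4


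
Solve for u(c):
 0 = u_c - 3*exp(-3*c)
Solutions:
 u(c) = C1 - exp(-3*c)


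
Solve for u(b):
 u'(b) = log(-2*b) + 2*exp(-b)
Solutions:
 u(b) = C1 + b*log(-b) + b*(-1 + log(2)) - 2*exp(-b)


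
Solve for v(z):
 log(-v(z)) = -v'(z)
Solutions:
 -li(-v(z)) = C1 - z


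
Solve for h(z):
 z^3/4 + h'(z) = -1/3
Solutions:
 h(z) = C1 - z^4/16 - z/3


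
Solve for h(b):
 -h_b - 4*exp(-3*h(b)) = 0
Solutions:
 h(b) = log(C1 - 12*b)/3
 h(b) = log((-3^(1/3) - 3^(5/6)*I)*(C1 - 4*b)^(1/3)/2)
 h(b) = log((-3^(1/3) + 3^(5/6)*I)*(C1 - 4*b)^(1/3)/2)


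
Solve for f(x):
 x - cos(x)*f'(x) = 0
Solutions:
 f(x) = C1 + Integral(x/cos(x), x)


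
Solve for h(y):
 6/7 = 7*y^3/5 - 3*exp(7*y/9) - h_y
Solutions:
 h(y) = C1 + 7*y^4/20 - 6*y/7 - 27*exp(7*y/9)/7


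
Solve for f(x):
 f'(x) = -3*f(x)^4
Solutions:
 f(x) = (-3^(2/3) - 3*3^(1/6)*I)*(1/(C1 + 3*x))^(1/3)/6
 f(x) = (-3^(2/3) + 3*3^(1/6)*I)*(1/(C1 + 3*x))^(1/3)/6
 f(x) = (1/(C1 + 9*x))^(1/3)


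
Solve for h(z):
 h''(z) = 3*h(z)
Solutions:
 h(z) = C1*exp(-sqrt(3)*z) + C2*exp(sqrt(3)*z)


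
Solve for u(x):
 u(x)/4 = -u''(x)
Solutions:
 u(x) = C1*sin(x/2) + C2*cos(x/2)


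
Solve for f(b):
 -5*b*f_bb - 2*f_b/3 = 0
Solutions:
 f(b) = C1 + C2*b^(13/15)


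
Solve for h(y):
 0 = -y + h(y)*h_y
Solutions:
 h(y) = -sqrt(C1 + y^2)
 h(y) = sqrt(C1 + y^2)


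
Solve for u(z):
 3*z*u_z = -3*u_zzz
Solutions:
 u(z) = C1 + Integral(C2*airyai(-z) + C3*airybi(-z), z)


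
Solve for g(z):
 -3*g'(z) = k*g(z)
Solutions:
 g(z) = C1*exp(-k*z/3)


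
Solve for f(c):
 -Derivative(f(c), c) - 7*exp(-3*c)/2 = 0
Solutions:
 f(c) = C1 + 7*exp(-3*c)/6


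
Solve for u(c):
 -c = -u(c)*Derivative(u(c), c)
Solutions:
 u(c) = -sqrt(C1 + c^2)
 u(c) = sqrt(C1 + c^2)


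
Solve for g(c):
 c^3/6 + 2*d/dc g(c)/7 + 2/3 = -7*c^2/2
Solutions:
 g(c) = C1 - 7*c^4/48 - 49*c^3/12 - 7*c/3


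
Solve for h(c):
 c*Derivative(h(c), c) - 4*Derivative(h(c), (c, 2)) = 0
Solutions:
 h(c) = C1 + C2*erfi(sqrt(2)*c/4)


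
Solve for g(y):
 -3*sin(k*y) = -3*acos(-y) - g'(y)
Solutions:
 g(y) = C1 - 3*y*acos(-y) - 3*sqrt(1 - y^2) + 3*Piecewise((-cos(k*y)/k, Ne(k, 0)), (0, True))


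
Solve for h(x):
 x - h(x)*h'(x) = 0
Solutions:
 h(x) = -sqrt(C1 + x^2)
 h(x) = sqrt(C1 + x^2)


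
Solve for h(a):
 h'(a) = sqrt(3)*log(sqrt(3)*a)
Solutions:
 h(a) = C1 + sqrt(3)*a*log(a) - sqrt(3)*a + sqrt(3)*a*log(3)/2


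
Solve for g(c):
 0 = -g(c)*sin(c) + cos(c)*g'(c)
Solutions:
 g(c) = C1/cos(c)


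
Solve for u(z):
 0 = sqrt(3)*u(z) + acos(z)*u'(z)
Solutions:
 u(z) = C1*exp(-sqrt(3)*Integral(1/acos(z), z))


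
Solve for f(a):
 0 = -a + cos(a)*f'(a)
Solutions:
 f(a) = C1 + Integral(a/cos(a), a)


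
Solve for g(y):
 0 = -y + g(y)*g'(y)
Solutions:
 g(y) = -sqrt(C1 + y^2)
 g(y) = sqrt(C1 + y^2)


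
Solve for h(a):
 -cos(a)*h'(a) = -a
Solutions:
 h(a) = C1 + Integral(a/cos(a), a)


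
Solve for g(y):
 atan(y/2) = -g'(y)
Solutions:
 g(y) = C1 - y*atan(y/2) + log(y^2 + 4)


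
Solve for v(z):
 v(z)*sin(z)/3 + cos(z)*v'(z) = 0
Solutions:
 v(z) = C1*cos(z)^(1/3)


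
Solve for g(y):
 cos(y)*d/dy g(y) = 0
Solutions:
 g(y) = C1


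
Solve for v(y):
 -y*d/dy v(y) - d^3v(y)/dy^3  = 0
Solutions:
 v(y) = C1 + Integral(C2*airyai(-y) + C3*airybi(-y), y)


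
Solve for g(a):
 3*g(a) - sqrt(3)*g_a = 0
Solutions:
 g(a) = C1*exp(sqrt(3)*a)


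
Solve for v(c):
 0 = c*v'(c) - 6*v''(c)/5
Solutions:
 v(c) = C1 + C2*erfi(sqrt(15)*c/6)


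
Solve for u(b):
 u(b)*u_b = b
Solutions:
 u(b) = -sqrt(C1 + b^2)
 u(b) = sqrt(C1 + b^2)


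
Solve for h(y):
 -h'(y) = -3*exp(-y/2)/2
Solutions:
 h(y) = C1 - 3*exp(-y/2)


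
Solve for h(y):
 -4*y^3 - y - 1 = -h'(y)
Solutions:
 h(y) = C1 + y^4 + y^2/2 + y


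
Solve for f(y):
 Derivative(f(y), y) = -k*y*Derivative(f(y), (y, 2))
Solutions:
 f(y) = C1 + y^(((re(k) - 1)*re(k) + im(k)^2)/(re(k)^2 + im(k)^2))*(C2*sin(log(y)*Abs(im(k))/(re(k)^2 + im(k)^2)) + C3*cos(log(y)*im(k)/(re(k)^2 + im(k)^2)))


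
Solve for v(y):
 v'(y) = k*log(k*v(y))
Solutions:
 li(k*v(y))/k = C1 + k*y


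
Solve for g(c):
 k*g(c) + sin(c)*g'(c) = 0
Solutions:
 g(c) = C1*exp(k*(-log(cos(c) - 1) + log(cos(c) + 1))/2)


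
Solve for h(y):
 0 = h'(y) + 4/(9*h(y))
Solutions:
 h(y) = -sqrt(C1 - 8*y)/3
 h(y) = sqrt(C1 - 8*y)/3


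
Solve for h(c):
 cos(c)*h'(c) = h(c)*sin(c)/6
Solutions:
 h(c) = C1/cos(c)^(1/6)


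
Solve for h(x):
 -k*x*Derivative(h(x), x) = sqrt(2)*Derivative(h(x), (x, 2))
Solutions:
 h(x) = Piecewise((-2^(3/4)*sqrt(pi)*C1*erf(2^(1/4)*sqrt(k)*x/2)/(2*sqrt(k)) - C2, (k > 0) | (k < 0)), (-C1*x - C2, True))


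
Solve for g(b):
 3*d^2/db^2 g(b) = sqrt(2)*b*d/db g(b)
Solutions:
 g(b) = C1 + C2*erfi(2^(3/4)*sqrt(3)*b/6)


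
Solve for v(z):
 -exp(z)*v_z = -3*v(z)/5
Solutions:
 v(z) = C1*exp(-3*exp(-z)/5)


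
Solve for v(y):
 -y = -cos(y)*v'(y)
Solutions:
 v(y) = C1 + Integral(y/cos(y), y)


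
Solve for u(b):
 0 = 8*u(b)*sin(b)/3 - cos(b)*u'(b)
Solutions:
 u(b) = C1/cos(b)^(8/3)


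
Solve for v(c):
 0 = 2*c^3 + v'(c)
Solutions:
 v(c) = C1 - c^4/2


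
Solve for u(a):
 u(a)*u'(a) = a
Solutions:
 u(a) = -sqrt(C1 + a^2)
 u(a) = sqrt(C1 + a^2)


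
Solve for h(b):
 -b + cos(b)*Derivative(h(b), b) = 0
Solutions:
 h(b) = C1 + Integral(b/cos(b), b)


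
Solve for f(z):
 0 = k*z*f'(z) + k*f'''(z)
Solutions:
 f(z) = C1 + Integral(C2*airyai(-z) + C3*airybi(-z), z)


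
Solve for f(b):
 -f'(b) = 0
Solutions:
 f(b) = C1


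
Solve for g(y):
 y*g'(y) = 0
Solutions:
 g(y) = C1


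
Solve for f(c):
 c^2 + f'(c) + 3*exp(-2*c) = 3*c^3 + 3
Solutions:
 f(c) = C1 + 3*c^4/4 - c^3/3 + 3*c + 3*exp(-2*c)/2


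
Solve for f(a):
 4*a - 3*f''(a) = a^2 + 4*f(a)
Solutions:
 f(a) = C1*sin(2*sqrt(3)*a/3) + C2*cos(2*sqrt(3)*a/3) - a^2/4 + a + 3/8


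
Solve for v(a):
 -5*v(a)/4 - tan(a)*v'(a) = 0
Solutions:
 v(a) = C1/sin(a)^(5/4)


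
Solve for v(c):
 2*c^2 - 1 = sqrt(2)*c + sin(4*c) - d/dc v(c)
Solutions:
 v(c) = C1 - 2*c^3/3 + sqrt(2)*c^2/2 + c - cos(4*c)/4


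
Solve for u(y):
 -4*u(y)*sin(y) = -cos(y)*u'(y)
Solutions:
 u(y) = C1/cos(y)^4


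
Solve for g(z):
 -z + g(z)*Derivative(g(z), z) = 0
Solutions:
 g(z) = -sqrt(C1 + z^2)
 g(z) = sqrt(C1 + z^2)


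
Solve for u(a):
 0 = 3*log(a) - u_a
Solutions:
 u(a) = C1 + 3*a*log(a) - 3*a


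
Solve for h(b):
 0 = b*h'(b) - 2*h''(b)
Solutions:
 h(b) = C1 + C2*erfi(b/2)


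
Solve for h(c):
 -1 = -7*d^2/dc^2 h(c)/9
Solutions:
 h(c) = C1 + C2*c + 9*c^2/14


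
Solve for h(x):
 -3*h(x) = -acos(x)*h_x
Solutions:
 h(x) = C1*exp(3*Integral(1/acos(x), x))


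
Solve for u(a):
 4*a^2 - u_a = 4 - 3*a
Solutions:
 u(a) = C1 + 4*a^3/3 + 3*a^2/2 - 4*a


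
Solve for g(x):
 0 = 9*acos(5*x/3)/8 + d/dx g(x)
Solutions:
 g(x) = C1 - 9*x*acos(5*x/3)/8 + 9*sqrt(9 - 25*x^2)/40


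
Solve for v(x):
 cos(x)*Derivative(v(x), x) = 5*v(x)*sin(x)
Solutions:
 v(x) = C1/cos(x)^5


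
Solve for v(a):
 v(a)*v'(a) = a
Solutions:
 v(a) = -sqrt(C1 + a^2)
 v(a) = sqrt(C1 + a^2)


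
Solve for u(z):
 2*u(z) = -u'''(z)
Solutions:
 u(z) = C3*exp(-2^(1/3)*z) + (C1*sin(2^(1/3)*sqrt(3)*z/2) + C2*cos(2^(1/3)*sqrt(3)*z/2))*exp(2^(1/3)*z/2)


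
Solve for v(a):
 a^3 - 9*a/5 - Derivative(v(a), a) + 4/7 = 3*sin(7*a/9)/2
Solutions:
 v(a) = C1 + a^4/4 - 9*a^2/10 + 4*a/7 + 27*cos(7*a/9)/14


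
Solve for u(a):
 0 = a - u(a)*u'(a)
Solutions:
 u(a) = -sqrt(C1 + a^2)
 u(a) = sqrt(C1 + a^2)


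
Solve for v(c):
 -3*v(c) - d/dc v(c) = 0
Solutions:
 v(c) = C1*exp(-3*c)


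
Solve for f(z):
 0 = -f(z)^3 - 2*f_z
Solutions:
 f(z) = -sqrt(-1/(C1 - z))
 f(z) = sqrt(-1/(C1 - z))


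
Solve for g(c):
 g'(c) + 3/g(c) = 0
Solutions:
 g(c) = -sqrt(C1 - 6*c)
 g(c) = sqrt(C1 - 6*c)


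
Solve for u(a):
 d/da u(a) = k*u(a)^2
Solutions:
 u(a) = -1/(C1 + a*k)


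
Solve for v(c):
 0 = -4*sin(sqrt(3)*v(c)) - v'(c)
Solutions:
 v(c) = sqrt(3)*(-acos((-exp(2*sqrt(3)*C1) - exp(8*sqrt(3)*c))/(exp(2*sqrt(3)*C1) - exp(8*sqrt(3)*c))) + 2*pi)/3
 v(c) = sqrt(3)*acos((-exp(2*sqrt(3)*C1) - exp(8*sqrt(3)*c))/(exp(2*sqrt(3)*C1) - exp(8*sqrt(3)*c)))/3


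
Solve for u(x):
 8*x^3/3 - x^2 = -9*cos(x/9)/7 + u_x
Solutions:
 u(x) = C1 + 2*x^4/3 - x^3/3 + 81*sin(x/9)/7


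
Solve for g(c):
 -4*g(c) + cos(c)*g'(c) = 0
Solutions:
 g(c) = C1*(sin(c)^2 + 2*sin(c) + 1)/(sin(c)^2 - 2*sin(c) + 1)


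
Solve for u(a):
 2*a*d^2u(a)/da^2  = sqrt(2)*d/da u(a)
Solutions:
 u(a) = C1 + C2*a^(sqrt(2)/2 + 1)


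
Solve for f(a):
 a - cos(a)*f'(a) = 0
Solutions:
 f(a) = C1 + Integral(a/cos(a), a)


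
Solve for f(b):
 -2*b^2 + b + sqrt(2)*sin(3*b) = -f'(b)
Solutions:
 f(b) = C1 + 2*b^3/3 - b^2/2 + sqrt(2)*cos(3*b)/3


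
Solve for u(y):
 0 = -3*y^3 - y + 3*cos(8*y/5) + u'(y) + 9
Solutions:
 u(y) = C1 + 3*y^4/4 + y^2/2 - 9*y - 15*sin(8*y/5)/8


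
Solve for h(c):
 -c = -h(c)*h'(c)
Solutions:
 h(c) = -sqrt(C1 + c^2)
 h(c) = sqrt(C1 + c^2)


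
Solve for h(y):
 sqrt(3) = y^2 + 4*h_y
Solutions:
 h(y) = C1 - y^3/12 + sqrt(3)*y/4


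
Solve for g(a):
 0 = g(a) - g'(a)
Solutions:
 g(a) = C1*exp(a)


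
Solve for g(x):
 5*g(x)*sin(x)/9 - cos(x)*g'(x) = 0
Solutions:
 g(x) = C1/cos(x)^(5/9)


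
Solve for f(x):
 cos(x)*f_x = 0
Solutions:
 f(x) = C1


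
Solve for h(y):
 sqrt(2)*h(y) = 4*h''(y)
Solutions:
 h(y) = C1*exp(-2^(1/4)*y/2) + C2*exp(2^(1/4)*y/2)


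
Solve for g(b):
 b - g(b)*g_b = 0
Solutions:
 g(b) = -sqrt(C1 + b^2)
 g(b) = sqrt(C1 + b^2)


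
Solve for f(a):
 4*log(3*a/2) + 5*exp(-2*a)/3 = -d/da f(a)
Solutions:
 f(a) = C1 - 4*a*log(a) + 4*a*(-log(3) + log(2) + 1) + 5*exp(-2*a)/6


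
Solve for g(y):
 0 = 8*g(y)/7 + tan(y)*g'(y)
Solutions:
 g(y) = C1/sin(y)^(8/7)


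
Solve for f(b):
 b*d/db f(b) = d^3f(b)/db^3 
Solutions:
 f(b) = C1 + Integral(C2*airyai(b) + C3*airybi(b), b)


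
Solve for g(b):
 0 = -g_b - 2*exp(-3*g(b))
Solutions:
 g(b) = log(C1 - 6*b)/3
 g(b) = log((-3^(1/3) - 3^(5/6)*I)*(C1 - 2*b)^(1/3)/2)
 g(b) = log((-3^(1/3) + 3^(5/6)*I)*(C1 - 2*b)^(1/3)/2)


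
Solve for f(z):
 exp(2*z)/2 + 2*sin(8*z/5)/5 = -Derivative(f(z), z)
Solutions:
 f(z) = C1 - exp(2*z)/4 + cos(8*z/5)/4


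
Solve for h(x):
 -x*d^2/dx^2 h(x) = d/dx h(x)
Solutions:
 h(x) = C1 + C2*log(x)


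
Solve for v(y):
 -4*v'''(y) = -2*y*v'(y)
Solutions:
 v(y) = C1 + Integral(C2*airyai(2^(2/3)*y/2) + C3*airybi(2^(2/3)*y/2), y)


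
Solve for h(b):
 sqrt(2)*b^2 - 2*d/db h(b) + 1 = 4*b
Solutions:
 h(b) = C1 + sqrt(2)*b^3/6 - b^2 + b/2


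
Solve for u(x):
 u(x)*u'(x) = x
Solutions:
 u(x) = -sqrt(C1 + x^2)
 u(x) = sqrt(C1 + x^2)


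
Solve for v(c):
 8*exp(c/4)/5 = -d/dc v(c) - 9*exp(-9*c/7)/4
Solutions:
 v(c) = C1 - 32*exp(c/4)/5 + 7*exp(-9*c/7)/4


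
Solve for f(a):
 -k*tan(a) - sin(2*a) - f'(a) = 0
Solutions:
 f(a) = C1 + k*log(cos(a)) + cos(2*a)/2


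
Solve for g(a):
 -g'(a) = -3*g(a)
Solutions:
 g(a) = C1*exp(3*a)


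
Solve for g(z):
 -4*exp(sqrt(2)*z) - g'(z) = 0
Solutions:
 g(z) = C1 - 2*sqrt(2)*exp(sqrt(2)*z)


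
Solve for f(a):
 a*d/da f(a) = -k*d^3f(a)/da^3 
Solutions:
 f(a) = C1 + Integral(C2*airyai(a*(-1/k)^(1/3)) + C3*airybi(a*(-1/k)^(1/3)), a)


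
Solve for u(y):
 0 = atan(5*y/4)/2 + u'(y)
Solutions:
 u(y) = C1 - y*atan(5*y/4)/2 + log(25*y^2 + 16)/5


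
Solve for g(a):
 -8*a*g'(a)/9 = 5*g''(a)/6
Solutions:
 g(a) = C1 + C2*erf(2*sqrt(30)*a/15)


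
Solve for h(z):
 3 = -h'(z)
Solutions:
 h(z) = C1 - 3*z


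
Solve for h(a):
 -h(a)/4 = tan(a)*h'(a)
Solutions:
 h(a) = C1/sin(a)^(1/4)


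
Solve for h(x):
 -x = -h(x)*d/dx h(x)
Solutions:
 h(x) = -sqrt(C1 + x^2)
 h(x) = sqrt(C1 + x^2)


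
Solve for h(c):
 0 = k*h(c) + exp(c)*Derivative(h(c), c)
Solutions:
 h(c) = C1*exp(k*exp(-c))


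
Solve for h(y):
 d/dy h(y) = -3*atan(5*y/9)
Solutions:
 h(y) = C1 - 3*y*atan(5*y/9) + 27*log(25*y^2 + 81)/10


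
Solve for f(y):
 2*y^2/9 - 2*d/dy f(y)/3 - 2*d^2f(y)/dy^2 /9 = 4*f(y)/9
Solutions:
 f(y) = C1*exp(-2*y) + C2*exp(-y) + y^2/2 - 3*y/2 + 7/4


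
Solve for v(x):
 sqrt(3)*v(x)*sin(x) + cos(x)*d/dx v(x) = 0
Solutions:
 v(x) = C1*cos(x)^(sqrt(3))


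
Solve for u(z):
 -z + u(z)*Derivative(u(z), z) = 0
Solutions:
 u(z) = -sqrt(C1 + z^2)
 u(z) = sqrt(C1 + z^2)


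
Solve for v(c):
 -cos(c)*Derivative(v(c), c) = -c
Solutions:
 v(c) = C1 + Integral(c/cos(c), c)


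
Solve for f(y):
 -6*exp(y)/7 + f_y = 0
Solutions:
 f(y) = C1 + 6*exp(y)/7


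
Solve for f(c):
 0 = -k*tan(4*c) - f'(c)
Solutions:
 f(c) = C1 + k*log(cos(4*c))/4


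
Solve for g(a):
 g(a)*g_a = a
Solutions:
 g(a) = -sqrt(C1 + a^2)
 g(a) = sqrt(C1 + a^2)


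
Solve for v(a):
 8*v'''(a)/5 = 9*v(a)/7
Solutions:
 v(a) = C3*exp(45^(1/3)*7^(2/3)*a/14) + (C1*sin(3*3^(1/6)*5^(1/3)*7^(2/3)*a/28) + C2*cos(3*3^(1/6)*5^(1/3)*7^(2/3)*a/28))*exp(-45^(1/3)*7^(2/3)*a/28)


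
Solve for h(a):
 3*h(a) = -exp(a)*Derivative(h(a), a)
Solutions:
 h(a) = C1*exp(3*exp(-a))


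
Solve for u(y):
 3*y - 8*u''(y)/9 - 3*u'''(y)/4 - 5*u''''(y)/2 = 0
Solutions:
 u(y) = C1 + C2*y + 9*y^3/16 - 729*y^2/512 + (C3*sin(sqrt(1199)*y/60) + C4*cos(sqrt(1199)*y/60))*exp(-3*y/20)


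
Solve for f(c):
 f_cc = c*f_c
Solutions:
 f(c) = C1 + C2*erfi(sqrt(2)*c/2)


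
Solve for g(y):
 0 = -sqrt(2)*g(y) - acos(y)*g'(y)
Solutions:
 g(y) = C1*exp(-sqrt(2)*Integral(1/acos(y), y))


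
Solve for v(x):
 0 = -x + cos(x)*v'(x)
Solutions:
 v(x) = C1 + Integral(x/cos(x), x)


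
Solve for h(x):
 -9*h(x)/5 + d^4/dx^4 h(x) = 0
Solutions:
 h(x) = C1*exp(-sqrt(3)*5^(3/4)*x/5) + C2*exp(sqrt(3)*5^(3/4)*x/5) + C3*sin(sqrt(3)*5^(3/4)*x/5) + C4*cos(sqrt(3)*5^(3/4)*x/5)


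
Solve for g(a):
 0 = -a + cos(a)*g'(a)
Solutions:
 g(a) = C1 + Integral(a/cos(a), a)


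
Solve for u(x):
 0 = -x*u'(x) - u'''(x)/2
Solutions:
 u(x) = C1 + Integral(C2*airyai(-2^(1/3)*x) + C3*airybi(-2^(1/3)*x), x)


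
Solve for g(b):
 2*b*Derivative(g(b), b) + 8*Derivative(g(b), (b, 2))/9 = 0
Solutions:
 g(b) = C1 + C2*erf(3*sqrt(2)*b/4)


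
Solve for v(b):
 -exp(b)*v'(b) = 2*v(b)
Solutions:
 v(b) = C1*exp(2*exp(-b))


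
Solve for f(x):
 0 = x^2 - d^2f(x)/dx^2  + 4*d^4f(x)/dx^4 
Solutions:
 f(x) = C1 + C2*x + C3*exp(-x/2) + C4*exp(x/2) + x^4/12 + 4*x^2


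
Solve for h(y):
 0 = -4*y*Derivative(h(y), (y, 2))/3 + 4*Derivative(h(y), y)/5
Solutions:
 h(y) = C1 + C2*y^(8/5)


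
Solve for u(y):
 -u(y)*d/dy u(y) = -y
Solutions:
 u(y) = -sqrt(C1 + y^2)
 u(y) = sqrt(C1 + y^2)


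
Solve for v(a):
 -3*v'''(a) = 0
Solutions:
 v(a) = C1 + C2*a + C3*a^2


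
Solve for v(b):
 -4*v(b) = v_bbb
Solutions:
 v(b) = C3*exp(-2^(2/3)*b) + (C1*sin(2^(2/3)*sqrt(3)*b/2) + C2*cos(2^(2/3)*sqrt(3)*b/2))*exp(2^(2/3)*b/2)


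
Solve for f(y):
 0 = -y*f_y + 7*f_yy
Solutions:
 f(y) = C1 + C2*erfi(sqrt(14)*y/14)


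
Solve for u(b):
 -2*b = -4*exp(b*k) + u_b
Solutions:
 u(b) = C1 - b^2 + 4*exp(b*k)/k


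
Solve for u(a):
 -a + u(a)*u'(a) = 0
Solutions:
 u(a) = -sqrt(C1 + a^2)
 u(a) = sqrt(C1 + a^2)


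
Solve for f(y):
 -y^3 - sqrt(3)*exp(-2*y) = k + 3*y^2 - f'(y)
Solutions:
 f(y) = C1 + k*y + y^4/4 + y^3 - sqrt(3)*exp(-2*y)/2


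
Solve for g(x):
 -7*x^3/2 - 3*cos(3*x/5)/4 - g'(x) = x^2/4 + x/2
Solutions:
 g(x) = C1 - 7*x^4/8 - x^3/12 - x^2/4 - 5*sin(3*x/5)/4


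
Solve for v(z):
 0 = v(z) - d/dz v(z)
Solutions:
 v(z) = C1*exp(z)


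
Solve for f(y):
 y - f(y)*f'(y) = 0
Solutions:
 f(y) = -sqrt(C1 + y^2)
 f(y) = sqrt(C1 + y^2)


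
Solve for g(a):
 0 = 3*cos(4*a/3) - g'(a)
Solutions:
 g(a) = C1 + 9*sin(4*a/3)/4


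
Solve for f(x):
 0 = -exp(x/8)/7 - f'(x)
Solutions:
 f(x) = C1 - 8*exp(x/8)/7


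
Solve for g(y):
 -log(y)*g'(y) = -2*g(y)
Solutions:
 g(y) = C1*exp(2*li(y))


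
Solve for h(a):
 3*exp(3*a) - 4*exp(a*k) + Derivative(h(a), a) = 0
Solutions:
 h(a) = C1 - exp(3*a) + 4*exp(a*k)/k


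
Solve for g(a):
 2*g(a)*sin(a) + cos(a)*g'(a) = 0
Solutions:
 g(a) = C1*cos(a)^2


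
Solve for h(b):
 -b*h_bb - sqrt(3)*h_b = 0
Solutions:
 h(b) = C1 + C2*b^(1 - sqrt(3))


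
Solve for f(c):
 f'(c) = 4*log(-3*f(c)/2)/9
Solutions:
 -9*Integral(1/(log(-_y) - log(2) + log(3)), (_y, f(c)))/4 = C1 - c


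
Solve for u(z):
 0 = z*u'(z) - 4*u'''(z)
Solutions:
 u(z) = C1 + Integral(C2*airyai(2^(1/3)*z/2) + C3*airybi(2^(1/3)*z/2), z)


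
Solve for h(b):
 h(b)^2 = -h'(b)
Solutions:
 h(b) = 1/(C1 + b)


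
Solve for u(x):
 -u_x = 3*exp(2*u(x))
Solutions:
 u(x) = log(-sqrt(-1/(C1 - 3*x))) - log(2)/2
 u(x) = log(-1/(C1 - 3*x))/2 - log(2)/2


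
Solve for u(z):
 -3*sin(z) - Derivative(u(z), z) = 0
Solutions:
 u(z) = C1 + 3*cos(z)


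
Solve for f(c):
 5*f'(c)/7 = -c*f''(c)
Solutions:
 f(c) = C1 + C2*c^(2/7)


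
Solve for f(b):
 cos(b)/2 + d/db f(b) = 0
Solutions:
 f(b) = C1 - sin(b)/2


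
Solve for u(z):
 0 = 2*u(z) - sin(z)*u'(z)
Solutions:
 u(z) = C1*(cos(z) - 1)/(cos(z) + 1)


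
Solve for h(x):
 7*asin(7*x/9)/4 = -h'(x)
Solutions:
 h(x) = C1 - 7*x*asin(7*x/9)/4 - sqrt(81 - 49*x^2)/4


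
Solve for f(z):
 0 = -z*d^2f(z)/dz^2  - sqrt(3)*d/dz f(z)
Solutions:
 f(z) = C1 + C2*z^(1 - sqrt(3))


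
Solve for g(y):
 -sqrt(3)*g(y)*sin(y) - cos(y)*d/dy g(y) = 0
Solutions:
 g(y) = C1*cos(y)^(sqrt(3))


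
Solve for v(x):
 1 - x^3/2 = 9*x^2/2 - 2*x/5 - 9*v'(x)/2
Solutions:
 v(x) = C1 + x^4/36 + x^3/3 - 2*x^2/45 - 2*x/9


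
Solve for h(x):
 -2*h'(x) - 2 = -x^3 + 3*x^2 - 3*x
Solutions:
 h(x) = C1 + x^4/8 - x^3/2 + 3*x^2/4 - x


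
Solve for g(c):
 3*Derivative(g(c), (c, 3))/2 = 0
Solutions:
 g(c) = C1 + C2*c + C3*c^2


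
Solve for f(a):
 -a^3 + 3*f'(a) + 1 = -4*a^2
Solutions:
 f(a) = C1 + a^4/12 - 4*a^3/9 - a/3


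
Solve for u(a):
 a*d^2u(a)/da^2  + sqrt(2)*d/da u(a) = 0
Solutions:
 u(a) = C1 + C2*a^(1 - sqrt(2))


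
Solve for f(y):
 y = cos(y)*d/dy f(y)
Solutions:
 f(y) = C1 + Integral(y/cos(y), y)


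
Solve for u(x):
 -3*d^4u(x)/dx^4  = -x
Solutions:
 u(x) = C1 + C2*x + C3*x^2 + C4*x^3 + x^5/360


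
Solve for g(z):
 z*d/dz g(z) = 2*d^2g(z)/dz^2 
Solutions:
 g(z) = C1 + C2*erfi(z/2)


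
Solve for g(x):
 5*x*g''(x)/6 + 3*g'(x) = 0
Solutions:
 g(x) = C1 + C2/x^(13/5)


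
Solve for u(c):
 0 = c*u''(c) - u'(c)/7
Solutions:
 u(c) = C1 + C2*c^(8/7)


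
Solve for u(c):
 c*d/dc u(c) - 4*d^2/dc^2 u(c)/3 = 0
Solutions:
 u(c) = C1 + C2*erfi(sqrt(6)*c/4)


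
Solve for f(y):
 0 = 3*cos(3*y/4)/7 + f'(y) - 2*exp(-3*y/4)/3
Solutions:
 f(y) = C1 - 4*sin(3*y/4)/7 - 8*exp(-3*y/4)/9


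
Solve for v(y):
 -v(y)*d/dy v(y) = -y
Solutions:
 v(y) = -sqrt(C1 + y^2)
 v(y) = sqrt(C1 + y^2)


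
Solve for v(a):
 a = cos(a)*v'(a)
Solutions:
 v(a) = C1 + Integral(a/cos(a), a)


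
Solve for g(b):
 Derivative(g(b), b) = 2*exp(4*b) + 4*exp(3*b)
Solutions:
 g(b) = C1 + exp(4*b)/2 + 4*exp(3*b)/3


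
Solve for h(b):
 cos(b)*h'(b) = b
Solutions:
 h(b) = C1 + Integral(b/cos(b), b)


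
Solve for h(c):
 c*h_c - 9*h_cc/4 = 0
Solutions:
 h(c) = C1 + C2*erfi(sqrt(2)*c/3)


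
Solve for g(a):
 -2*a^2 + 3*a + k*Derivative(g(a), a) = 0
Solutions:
 g(a) = C1 + 2*a^3/(3*k) - 3*a^2/(2*k)


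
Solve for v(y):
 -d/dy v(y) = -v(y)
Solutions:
 v(y) = C1*exp(y)


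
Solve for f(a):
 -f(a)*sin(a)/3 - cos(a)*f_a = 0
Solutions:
 f(a) = C1*cos(a)^(1/3)


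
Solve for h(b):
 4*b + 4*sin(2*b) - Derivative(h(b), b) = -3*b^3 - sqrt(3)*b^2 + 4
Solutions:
 h(b) = C1 + 3*b^4/4 + sqrt(3)*b^3/3 + 2*b^2 - 4*b - 2*cos(2*b)


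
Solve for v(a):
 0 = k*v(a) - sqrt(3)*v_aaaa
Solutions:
 v(a) = C1*exp(-3^(7/8)*a*k^(1/4)/3) + C2*exp(3^(7/8)*a*k^(1/4)/3) + C3*exp(-3^(7/8)*I*a*k^(1/4)/3) + C4*exp(3^(7/8)*I*a*k^(1/4)/3)


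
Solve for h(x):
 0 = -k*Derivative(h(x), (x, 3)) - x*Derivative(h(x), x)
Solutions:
 h(x) = C1 + Integral(C2*airyai(x*(-1/k)^(1/3)) + C3*airybi(x*(-1/k)^(1/3)), x)


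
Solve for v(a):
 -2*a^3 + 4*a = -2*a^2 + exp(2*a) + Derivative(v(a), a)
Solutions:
 v(a) = C1 - a^4/2 + 2*a^3/3 + 2*a^2 - exp(2*a)/2


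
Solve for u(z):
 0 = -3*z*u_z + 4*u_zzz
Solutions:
 u(z) = C1 + Integral(C2*airyai(6^(1/3)*z/2) + C3*airybi(6^(1/3)*z/2), z)


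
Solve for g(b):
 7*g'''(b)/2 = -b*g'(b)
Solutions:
 g(b) = C1 + Integral(C2*airyai(-2^(1/3)*7^(2/3)*b/7) + C3*airybi(-2^(1/3)*7^(2/3)*b/7), b)


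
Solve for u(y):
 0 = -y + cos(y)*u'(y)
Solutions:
 u(y) = C1 + Integral(y/cos(y), y)


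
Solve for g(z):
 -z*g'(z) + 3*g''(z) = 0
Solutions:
 g(z) = C1 + C2*erfi(sqrt(6)*z/6)


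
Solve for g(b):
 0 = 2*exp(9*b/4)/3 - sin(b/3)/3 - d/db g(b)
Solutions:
 g(b) = C1 + 8*exp(9*b/4)/27 + cos(b/3)


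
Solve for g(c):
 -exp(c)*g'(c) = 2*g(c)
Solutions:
 g(c) = C1*exp(2*exp(-c))


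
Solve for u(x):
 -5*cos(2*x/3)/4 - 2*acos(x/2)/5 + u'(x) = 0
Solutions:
 u(x) = C1 + 2*x*acos(x/2)/5 - 2*sqrt(4 - x^2)/5 + 15*sin(2*x/3)/8


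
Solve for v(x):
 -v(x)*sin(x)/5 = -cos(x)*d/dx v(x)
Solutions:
 v(x) = C1/cos(x)^(1/5)


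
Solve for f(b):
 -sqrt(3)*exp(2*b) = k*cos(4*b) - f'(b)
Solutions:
 f(b) = C1 + k*sin(4*b)/4 + sqrt(3)*exp(2*b)/2


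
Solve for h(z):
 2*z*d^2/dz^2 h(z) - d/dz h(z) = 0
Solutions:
 h(z) = C1 + C2*z^(3/2)


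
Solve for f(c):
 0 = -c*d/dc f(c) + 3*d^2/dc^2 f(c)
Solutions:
 f(c) = C1 + C2*erfi(sqrt(6)*c/6)


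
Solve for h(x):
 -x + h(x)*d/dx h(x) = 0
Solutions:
 h(x) = -sqrt(C1 + x^2)
 h(x) = sqrt(C1 + x^2)


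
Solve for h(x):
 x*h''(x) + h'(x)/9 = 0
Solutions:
 h(x) = C1 + C2*x^(8/9)


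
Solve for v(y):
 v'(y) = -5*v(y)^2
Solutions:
 v(y) = 1/(C1 + 5*y)


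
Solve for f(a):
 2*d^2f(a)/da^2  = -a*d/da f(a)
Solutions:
 f(a) = C1 + C2*erf(a/2)


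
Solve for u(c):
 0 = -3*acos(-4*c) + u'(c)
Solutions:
 u(c) = C1 + 3*c*acos(-4*c) + 3*sqrt(1 - 16*c^2)/4


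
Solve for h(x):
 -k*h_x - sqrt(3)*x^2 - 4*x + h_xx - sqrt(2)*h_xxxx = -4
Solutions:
 h(x) = C1 + C2*exp(-x*(6^(1/3)*(9*sqrt(2)*k + 2*sqrt(3)*sqrt(27*k^2/2 - sqrt(2)))^(1/3) + 2*2^(1/6)*3^(2/3)/(9*sqrt(2)*k + 2*sqrt(3)*sqrt(27*k^2/2 - sqrt(2)))^(1/3))/6) + C3*exp(x*(6^(1/3)*(9*sqrt(2)*k + 2*sqrt(3)*sqrt(27*k^2/2 - sqrt(2)))^(1/3)/12 - 2^(1/3)*3^(5/6)*I*(9*sqrt(2)*k + 2*sqrt(3)*sqrt(27*k^2/2 - sqrt(2)))^(1/3)/12 - 2*sqrt(2)/((-6^(1/3) + 2^(1/3)*3^(5/6)*I)*(9*sqrt(2)*k + 2*sqrt(3)*sqrt(27*k^2/2 - sqrt(2)))^(1/3)))) + C4*exp(x*(6^(1/3)*(9*sqrt(2)*k + 2*sqrt(3)*sqrt(27*k^2/2 - sqrt(2)))^(1/3)/12 + 2^(1/3)*3^(5/6)*I*(9*sqrt(2)*k + 2*sqrt(3)*sqrt(27*k^2/2 - sqrt(2)))^(1/3)/12 + 2*sqrt(2)/((6^(1/3) + 2^(1/3)*3^(5/6)*I)*(9*sqrt(2)*k + 2*sqrt(3)*sqrt(27*k^2/2 - sqrt(2)))^(1/3)))) - sqrt(3)*x^3/(3*k) - 2*x^2/k + 4*x/k - sqrt(3)*x^2/k^2 - 4*x/k^2 - 2*sqrt(3)*x/k^3


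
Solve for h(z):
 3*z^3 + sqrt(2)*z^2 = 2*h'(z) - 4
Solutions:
 h(z) = C1 + 3*z^4/8 + sqrt(2)*z^3/6 + 2*z


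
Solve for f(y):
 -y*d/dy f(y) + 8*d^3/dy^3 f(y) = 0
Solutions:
 f(y) = C1 + Integral(C2*airyai(y/2) + C3*airybi(y/2), y)


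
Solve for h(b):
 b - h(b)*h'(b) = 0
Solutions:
 h(b) = -sqrt(C1 + b^2)
 h(b) = sqrt(C1 + b^2)


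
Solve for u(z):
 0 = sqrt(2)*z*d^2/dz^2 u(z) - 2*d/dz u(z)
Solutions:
 u(z) = C1 + C2*z^(1 + sqrt(2))


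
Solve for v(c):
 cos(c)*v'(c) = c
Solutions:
 v(c) = C1 + Integral(c/cos(c), c)


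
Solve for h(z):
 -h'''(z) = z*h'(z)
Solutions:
 h(z) = C1 + Integral(C2*airyai(-z) + C3*airybi(-z), z)


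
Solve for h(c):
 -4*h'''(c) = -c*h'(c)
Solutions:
 h(c) = C1 + Integral(C2*airyai(2^(1/3)*c/2) + C3*airybi(2^(1/3)*c/2), c)


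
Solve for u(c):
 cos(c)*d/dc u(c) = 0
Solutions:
 u(c) = C1


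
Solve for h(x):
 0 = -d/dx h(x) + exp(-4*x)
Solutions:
 h(x) = C1 - exp(-4*x)/4


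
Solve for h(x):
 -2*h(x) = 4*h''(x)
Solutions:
 h(x) = C1*sin(sqrt(2)*x/2) + C2*cos(sqrt(2)*x/2)


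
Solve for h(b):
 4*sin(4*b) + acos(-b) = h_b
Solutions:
 h(b) = C1 + b*acos(-b) + sqrt(1 - b^2) - cos(4*b)


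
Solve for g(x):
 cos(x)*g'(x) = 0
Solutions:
 g(x) = C1


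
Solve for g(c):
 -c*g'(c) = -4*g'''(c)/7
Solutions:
 g(c) = C1 + Integral(C2*airyai(14^(1/3)*c/2) + C3*airybi(14^(1/3)*c/2), c)


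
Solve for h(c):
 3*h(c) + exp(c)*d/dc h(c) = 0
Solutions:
 h(c) = C1*exp(3*exp(-c))
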